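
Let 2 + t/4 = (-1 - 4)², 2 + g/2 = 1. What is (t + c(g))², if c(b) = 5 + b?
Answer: 9025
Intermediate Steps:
g = -2 (g = -4 + 2*1 = -4 + 2 = -2)
t = 92 (t = -8 + 4*(-1 - 4)² = -8 + 4*(-5)² = -8 + 4*25 = -8 + 100 = 92)
(t + c(g))² = (92 + (5 - 2))² = (92 + 3)² = 95² = 9025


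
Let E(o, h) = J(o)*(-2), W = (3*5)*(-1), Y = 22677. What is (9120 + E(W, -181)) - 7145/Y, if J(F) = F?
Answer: 207487405/22677 ≈ 9149.7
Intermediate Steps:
W = -15 (W = 15*(-1) = -15)
E(o, h) = -2*o (E(o, h) = o*(-2) = -2*o)
(9120 + E(W, -181)) - 7145/Y = (9120 - 2*(-15)) - 7145/22677 = (9120 + 30) - 7145*1/22677 = 9150 - 7145/22677 = 207487405/22677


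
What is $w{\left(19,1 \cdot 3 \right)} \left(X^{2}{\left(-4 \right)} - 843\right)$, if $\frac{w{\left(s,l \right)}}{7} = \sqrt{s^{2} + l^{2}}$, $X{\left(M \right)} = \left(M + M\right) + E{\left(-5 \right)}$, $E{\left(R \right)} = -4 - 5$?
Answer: $- 3878 \sqrt{370} \approx -74595.0$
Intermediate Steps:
$E{\left(R \right)} = -9$
$X{\left(M \right)} = -9 + 2 M$ ($X{\left(M \right)} = \left(M + M\right) - 9 = 2 M - 9 = -9 + 2 M$)
$w{\left(s,l \right)} = 7 \sqrt{l^{2} + s^{2}}$ ($w{\left(s,l \right)} = 7 \sqrt{s^{2} + l^{2}} = 7 \sqrt{l^{2} + s^{2}}$)
$w{\left(19,1 \cdot 3 \right)} \left(X^{2}{\left(-4 \right)} - 843\right) = 7 \sqrt{\left(1 \cdot 3\right)^{2} + 19^{2}} \left(\left(-9 + 2 \left(-4\right)\right)^{2} - 843\right) = 7 \sqrt{3^{2} + 361} \left(\left(-9 - 8\right)^{2} - 843\right) = 7 \sqrt{9 + 361} \left(\left(-17\right)^{2} - 843\right) = 7 \sqrt{370} \left(289 - 843\right) = 7 \sqrt{370} \left(-554\right) = - 3878 \sqrt{370}$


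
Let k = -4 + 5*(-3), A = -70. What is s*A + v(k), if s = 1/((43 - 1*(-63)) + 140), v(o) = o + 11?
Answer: -1019/123 ≈ -8.2845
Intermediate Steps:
k = -19 (k = -4 - 15 = -19)
v(o) = 11 + o
s = 1/246 (s = 1/((43 + 63) + 140) = 1/(106 + 140) = 1/246 ≈ 0.0040650)
s*A + v(k) = (1/246)*(-70) + (11 - 19) = -35/123 - 8 = -1019/123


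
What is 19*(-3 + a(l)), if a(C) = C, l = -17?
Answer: -380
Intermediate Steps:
19*(-3 + a(l)) = 19*(-3 - 17) = 19*(-20) = -380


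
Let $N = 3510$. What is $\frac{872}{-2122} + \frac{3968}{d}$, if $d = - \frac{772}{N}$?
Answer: $- \frac{3694401268}{204773} \approx -18041.0$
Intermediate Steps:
$d = - \frac{386}{1755}$ ($d = - \frac{772}{3510} = \left(-772\right) \frac{1}{3510} = - \frac{386}{1755} \approx -0.21994$)
$\frac{872}{-2122} + \frac{3968}{d} = \frac{872}{-2122} + \frac{3968}{- \frac{386}{1755}} = 872 \left(- \frac{1}{2122}\right) + 3968 \left(- \frac{1755}{386}\right) = - \frac{436}{1061} - \frac{3481920}{193} = - \frac{3694401268}{204773}$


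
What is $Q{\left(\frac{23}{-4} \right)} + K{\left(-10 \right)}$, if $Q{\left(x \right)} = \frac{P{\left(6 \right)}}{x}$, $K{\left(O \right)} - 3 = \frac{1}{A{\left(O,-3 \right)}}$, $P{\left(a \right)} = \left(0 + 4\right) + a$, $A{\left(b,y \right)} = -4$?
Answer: $\frac{93}{92} \approx 1.0109$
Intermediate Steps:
$P{\left(a \right)} = 4 + a$
$K{\left(O \right)} = \frac{11}{4}$ ($K{\left(O \right)} = 3 + \frac{1}{-4} = 3 - \frac{1}{4} = \frac{11}{4}$)
$Q{\left(x \right)} = \frac{10}{x}$ ($Q{\left(x \right)} = \frac{4 + 6}{x} = \frac{10}{x}$)
$Q{\left(\frac{23}{-4} \right)} + K{\left(-10 \right)} = \frac{10}{23 \frac{1}{-4}} + \frac{11}{4} = \frac{10}{23 \left(- \frac{1}{4}\right)} + \frac{11}{4} = \frac{10}{- \frac{23}{4}} + \frac{11}{4} = 10 \left(- \frac{4}{23}\right) + \frac{11}{4} = - \frac{40}{23} + \frac{11}{4} = \frac{93}{92}$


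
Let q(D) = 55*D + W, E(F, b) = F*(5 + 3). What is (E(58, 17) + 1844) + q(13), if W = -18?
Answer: 3005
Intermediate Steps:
E(F, b) = 8*F (E(F, b) = F*8 = 8*F)
q(D) = -18 + 55*D (q(D) = 55*D - 18 = -18 + 55*D)
(E(58, 17) + 1844) + q(13) = (8*58 + 1844) + (-18 + 55*13) = (464 + 1844) + (-18 + 715) = 2308 + 697 = 3005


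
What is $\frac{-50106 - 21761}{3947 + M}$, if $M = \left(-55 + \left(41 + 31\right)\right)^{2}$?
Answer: $- \frac{71867}{4236} \approx -16.966$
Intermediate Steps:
$M = 289$ ($M = \left(-55 + 72\right)^{2} = 17^{2} = 289$)
$\frac{-50106 - 21761}{3947 + M} = \frac{-50106 - 21761}{3947 + 289} = - \frac{71867}{4236}$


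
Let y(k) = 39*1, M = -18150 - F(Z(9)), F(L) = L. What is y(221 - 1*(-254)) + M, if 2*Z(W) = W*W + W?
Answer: -18156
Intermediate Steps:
Z(W) = W/2 + W²/2 (Z(W) = (W*W + W)/2 = (W² + W)/2 = (W + W²)/2 = W/2 + W²/2)
M = -18195 (M = -18150 - 9*(1 + 9)/2 = -18150 - 9*10/2 = -18150 - 1*45 = -18150 - 45 = -18195)
y(k) = 39
y(221 - 1*(-254)) + M = 39 - 18195 = -18156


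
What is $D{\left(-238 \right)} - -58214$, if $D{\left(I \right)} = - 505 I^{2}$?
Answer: $-28547006$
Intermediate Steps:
$D{\left(-238 \right)} - -58214 = - 505 \left(-238\right)^{2} - -58214 = \left(-505\right) 56644 + 58214 = -28605220 + 58214 = -28547006$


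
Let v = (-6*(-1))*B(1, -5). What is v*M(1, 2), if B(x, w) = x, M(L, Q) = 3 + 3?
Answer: 36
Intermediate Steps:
M(L, Q) = 6
v = 6 (v = -6*(-1)*1 = 6*1 = 6)
v*M(1, 2) = 6*6 = 36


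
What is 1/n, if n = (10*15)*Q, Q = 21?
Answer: 1/3150 ≈ 0.00031746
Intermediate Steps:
n = 3150 (n = (10*15)*21 = 150*21 = 3150)
1/n = 1/3150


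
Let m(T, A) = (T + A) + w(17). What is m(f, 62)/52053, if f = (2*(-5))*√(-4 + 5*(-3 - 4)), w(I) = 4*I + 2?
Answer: 44/17351 - 10*I*√39/52053 ≈ 0.0025359 - 0.0011997*I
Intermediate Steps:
w(I) = 2 + 4*I
f = -10*I*√39 (f = -10*√(-4 + 5*(-7)) = -10*√(-4 - 35) = -10*I*√39 ≈ -62.45*I)
m(T, A) = 70 + A + T (m(T, A) = (T + A) + (2 + 4*17) = (A + T) + (2 + 68) = (A + T) + 70 = 70 + A + T)
m(f, 62)/52053 = (70 + 62 - 10*I*√39)/52053 = (132 - 10*I*√39)*(1/52053) = 44/17351 - 10*I*√39/52053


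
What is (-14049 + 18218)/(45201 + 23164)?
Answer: 379/6215 ≈ 0.060982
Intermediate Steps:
(-14049 + 18218)/(45201 + 23164) = 4169/68365 = 4169*(1/68365) = 379/6215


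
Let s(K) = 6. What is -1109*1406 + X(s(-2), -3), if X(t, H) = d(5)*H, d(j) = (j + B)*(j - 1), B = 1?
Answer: -1559326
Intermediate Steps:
d(j) = (1 + j)*(-1 + j) (d(j) = (j + 1)*(j - 1) = (1 + j)*(-1 + j))
X(t, H) = 24*H (X(t, H) = (-1 + 5²)*H = (-1 + 25)*H = 24*H)
-1109*1406 + X(s(-2), -3) = -1109*1406 + 24*(-3) = -1559254 - 72 = -1559326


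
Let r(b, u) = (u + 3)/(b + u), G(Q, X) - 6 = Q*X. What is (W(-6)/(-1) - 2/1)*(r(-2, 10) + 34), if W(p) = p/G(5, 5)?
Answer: -1995/31 ≈ -64.355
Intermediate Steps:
G(Q, X) = 6 + Q*X
r(b, u) = (3 + u)/(b + u)
W(p) = p/31 (W(p) = p/(6 + 5*5) = p/(6 + 25) = p/31)
(W(-6)/(-1) - 2/1)*(r(-2, 10) + 34) = (((1/31)*(-6))/(-1) - 2/1)*((3 + 10)/(-2 + 10) + 34) = (-6/31*(-1) - 2*1)*(13/8 + 34) = (6/31 - 2)*((⅛)*13 + 34) = -56*(13/8 + 34)/31 = -56/31*285/8 = -1995/31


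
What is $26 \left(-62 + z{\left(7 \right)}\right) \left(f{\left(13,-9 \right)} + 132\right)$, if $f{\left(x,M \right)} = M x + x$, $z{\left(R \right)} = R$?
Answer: $-40040$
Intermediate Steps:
$f{\left(x,M \right)} = x + M x$
$26 \left(-62 + z{\left(7 \right)}\right) \left(f{\left(13,-9 \right)} + 132\right) = 26 \left(-62 + 7\right) \left(13 \left(1 - 9\right) + 132\right) = 26 \left(- 55 \left(13 \left(-8\right) + 132\right)\right) = 26 \left(- 55 \left(-104 + 132\right)\right) = 26 \left(\left(-55\right) 28\right) = 26 \left(-1540\right) = -40040$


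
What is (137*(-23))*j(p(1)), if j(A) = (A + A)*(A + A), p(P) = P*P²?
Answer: -12604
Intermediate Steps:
p(P) = P³
j(A) = 4*A² (j(A) = (2*A)*(2*A) = 4*A²)
(137*(-23))*j(p(1)) = (137*(-23))*(4*(1³)²) = -12604*1² = -12604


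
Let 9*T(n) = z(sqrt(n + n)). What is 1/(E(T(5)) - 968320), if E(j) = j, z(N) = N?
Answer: -7843392/7594913341439 - 9*sqrt(10)/75949133414390 ≈ -1.0327e-6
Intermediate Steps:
T(n) = sqrt(2)*sqrt(n)/9 (T(n) = sqrt(n + n)/9 = sqrt(2*n)/9 = (sqrt(2)*sqrt(n))/9 = sqrt(2)*sqrt(n)/9)
1/(E(T(5)) - 968320) = 1/(sqrt(2)*sqrt(5)/9 - 968320) = 1/(sqrt(10)/9 - 968320) = 1/(-968320 + sqrt(10)/9)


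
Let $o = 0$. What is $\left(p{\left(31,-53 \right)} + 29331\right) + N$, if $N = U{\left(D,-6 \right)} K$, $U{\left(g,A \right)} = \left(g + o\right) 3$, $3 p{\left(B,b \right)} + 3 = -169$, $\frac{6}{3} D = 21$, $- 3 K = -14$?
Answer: $\frac{88262}{3} \approx 29421.0$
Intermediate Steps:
$K = \frac{14}{3}$ ($K = \left(- \frac{1}{3}\right) \left(-14\right) = \frac{14}{3} \approx 4.6667$)
$D = \frac{21}{2}$ ($D = \frac{1}{2} \cdot 21 = \frac{21}{2} \approx 10.5$)
$p{\left(B,b \right)} = - \frac{172}{3}$ ($p{\left(B,b \right)} = -1 + \frac{1}{3} \left(-169\right) = -1 - \frac{169}{3} = - \frac{172}{3}$)
$U{\left(g,A \right)} = 3 g$ ($U{\left(g,A \right)} = \left(g + 0\right) 3 = g 3 = 3 g$)
$N = 147$ ($N = 3 \cdot \frac{21}{2} \cdot \frac{14}{3} = \frac{63}{2} \cdot \frac{14}{3} = 147$)
$\left(p{\left(31,-53 \right)} + 29331\right) + N = \left(- \frac{172}{3} + 29331\right) + 147 = \frac{87821}{3} + 147 = \frac{88262}{3}$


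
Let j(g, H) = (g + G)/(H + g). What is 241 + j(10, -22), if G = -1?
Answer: 961/4 ≈ 240.25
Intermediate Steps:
j(g, H) = (-1 + g)/(H + g) (j(g, H) = (g - 1)/(H + g) = (-1 + g)/(H + g))
241 + j(10, -22) = 241 + (-1 + 10)/(-22 + 10) = 241 + 9/(-12) = 241 - 1/12*9 = 241 - 3/4 = 961/4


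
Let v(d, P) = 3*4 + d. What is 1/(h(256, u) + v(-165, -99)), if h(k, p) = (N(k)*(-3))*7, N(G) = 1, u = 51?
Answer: -1/174 ≈ -0.0057471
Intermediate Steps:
v(d, P) = 12 + d
h(k, p) = -21 (h(k, p) = (1*(-3))*7 = -3*7 = -21)
1/(h(256, u) + v(-165, -99)) = 1/(-21 + (12 - 165)) = 1/(-21 - 153) = 1/(-174) = -1/174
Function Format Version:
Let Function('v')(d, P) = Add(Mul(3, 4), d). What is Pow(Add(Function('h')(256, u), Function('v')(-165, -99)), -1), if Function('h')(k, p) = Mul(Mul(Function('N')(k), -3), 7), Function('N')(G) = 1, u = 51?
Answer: Rational(-1, 174) ≈ -0.0057471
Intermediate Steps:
Function('v')(d, P) = Add(12, d)
Function('h')(k, p) = -21 (Function('h')(k, p) = Mul(Mul(1, -3), 7) = Mul(-3, 7) = -21)
Pow(Add(Function('h')(256, u), Function('v')(-165, -99)), -1) = Pow(Add(-21, Add(12, -165)), -1) = Pow(Add(-21, -153), -1) = Pow(-174, -1) = Rational(-1, 174)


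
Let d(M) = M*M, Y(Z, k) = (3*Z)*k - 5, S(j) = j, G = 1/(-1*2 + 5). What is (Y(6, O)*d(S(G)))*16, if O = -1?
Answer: -368/9 ≈ -40.889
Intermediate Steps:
G = 1/3 (G = 1/(-2 + 5) = 1/3 ≈ 0.33333)
Y(Z, k) = -5 + 3*Z*k (Y(Z, k) = 3*Z*k - 5 = -5 + 3*Z*k)
d(M) = M**2
(Y(6, O)*d(S(G)))*16 = ((-5 + 3*6*(-1))*(1/3)**2)*16 = ((-5 - 18)*(1/9))*16 = -23*1/9*16 = -23/9*16 = -368/9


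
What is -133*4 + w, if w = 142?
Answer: -390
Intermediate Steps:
-133*4 + w = -133*4 + 142 = -532 + 142 = -390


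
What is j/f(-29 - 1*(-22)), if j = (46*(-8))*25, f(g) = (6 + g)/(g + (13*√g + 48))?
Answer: 377200 + 119600*I*√7 ≈ 3.772e+5 + 3.1643e+5*I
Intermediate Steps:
f(g) = (6 + g)/(48 + g + 13*√g) (f(g) = (6 + g)/(g + (48 + 13*√g)) = (6 + g)/(48 + g + 13*√g))
j = -9200 (j = -368*25 = -9200)
j/f(-29 - 1*(-22)) = -9200*(48 + (-29 - 1*(-22)) + 13*√(-29 - 1*(-22)))/(6 + (-29 - 1*(-22))) = -9200*(48 + (-29 + 22) + 13*√(-29 + 22))/(6 + (-29 + 22)) = -9200*(48 - 7 + 13*√(-7))/(6 - 7) = -(-377200 - 119600*I*√7) = -9200*(-41 - 13*I*√7) = 377200 + 119600*I*√7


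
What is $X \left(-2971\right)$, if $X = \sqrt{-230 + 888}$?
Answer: $- 2971 \sqrt{658} \approx -76211.0$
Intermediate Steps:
$X = \sqrt{658} \approx 25.652$
$X \left(-2971\right) = \sqrt{658} \left(-2971\right) = - 2971 \sqrt{658}$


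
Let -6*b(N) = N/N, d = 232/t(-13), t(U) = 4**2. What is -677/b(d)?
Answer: 4062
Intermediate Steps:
t(U) = 16
d = 29/2 (d = 232/16 = 232*(1/16) = 29/2 ≈ 14.500)
b(N) = -1/6 (b(N) = -N/(6*N) = -1/6*1 = -1/6)
-677/b(d) = -677/(-1/6) = -677*(-6) = 4062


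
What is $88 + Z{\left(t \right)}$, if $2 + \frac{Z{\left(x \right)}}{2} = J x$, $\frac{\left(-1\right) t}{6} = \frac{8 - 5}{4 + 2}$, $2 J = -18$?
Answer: $138$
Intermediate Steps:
$J = -9$ ($J = \frac{1}{2} \left(-18\right) = -9$)
$t = -3$ ($t = - 6 \frac{8 - 5}{4 + 2} = - 6 \cdot \frac{3}{6} = - 6 \cdot 3 \cdot \frac{1}{6} = \left(-6\right) \frac{1}{2} = -3$)
$Z{\left(x \right)} = -4 - 18 x$ ($Z{\left(x \right)} = -4 + 2 \left(- 9 x\right) = -4 - 18 x$)
$88 + Z{\left(t \right)} = 88 - -50 = 88 + \left(-4 + 54\right) = 88 + 50 = 138$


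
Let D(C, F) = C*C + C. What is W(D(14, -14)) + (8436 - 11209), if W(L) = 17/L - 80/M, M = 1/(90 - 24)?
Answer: -1691113/210 ≈ -8052.9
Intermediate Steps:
M = 1/66 ≈ 0.015152
D(C, F) = C + C² (D(C, F) = C² + C = C + C²)
W(L) = -5280 + 17/L (W(L) = 17/L - 80/1/66 = 17/L - 80*66 = 17/L - 5280 = -5280 + 17/L)
W(D(14, -14)) + (8436 - 11209) = (-5280 + 17/((14*(1 + 14)))) + (8436 - 11209) = (-5280 + 17/((14*15))) - 2773 = (-5280 + 17/210) - 2773 = -1108783/210 - 2773 = -1691113/210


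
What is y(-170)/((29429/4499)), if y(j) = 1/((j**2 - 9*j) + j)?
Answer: 4499/890521540 ≈ 5.0521e-6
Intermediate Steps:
y(j) = 1/(j**2 - 8*j)
y(-170)/((29429/4499)) = (1/((-170)*(-8 - 170)))/((29429/4499)) = (-1/170/(-178))/((29429*(1/4499))) = (-1/170*(-1/178))/(29429/4499) = (1/30260)*(4499/29429) = 4499/890521540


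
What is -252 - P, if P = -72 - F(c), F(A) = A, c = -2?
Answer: -182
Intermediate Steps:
P = -70 (P = -72 - 1*(-2) = -72 + 2 = -70)
-252 - P = -252 - 1*(-70) = -252 + 70 = -182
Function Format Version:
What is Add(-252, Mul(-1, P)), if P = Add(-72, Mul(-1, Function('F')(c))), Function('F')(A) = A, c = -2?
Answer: -182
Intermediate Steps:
P = -70 (P = Add(-72, Mul(-1, -2)) = Add(-72, 2) = -70)
Add(-252, Mul(-1, P)) = Add(-252, Mul(-1, -70)) = Add(-252, 70) = -182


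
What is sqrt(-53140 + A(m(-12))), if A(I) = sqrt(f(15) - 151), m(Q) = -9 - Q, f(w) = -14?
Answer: sqrt(-53140 + I*sqrt(165)) ≈ 0.028 + 230.52*I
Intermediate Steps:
A(I) = I*sqrt(165) (A(I) = sqrt(-14 - 151) = sqrt(-165) = I*sqrt(165))
sqrt(-53140 + A(m(-12))) = sqrt(-53140 + I*sqrt(165))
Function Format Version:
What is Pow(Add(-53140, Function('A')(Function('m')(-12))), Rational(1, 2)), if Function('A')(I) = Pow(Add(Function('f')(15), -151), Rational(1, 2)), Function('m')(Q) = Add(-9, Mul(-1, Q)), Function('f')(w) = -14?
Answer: Pow(Add(-53140, Mul(I, Pow(165, Rational(1, 2)))), Rational(1, 2)) ≈ Add(0.028, Mul(230.52, I))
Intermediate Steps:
Function('A')(I) = Mul(I, Pow(165, Rational(1, 2))) (Function('A')(I) = Pow(Add(-14, -151), Rational(1, 2)) = Pow(-165, Rational(1, 2)) = Mul(I, Pow(165, Rational(1, 2))))
Pow(Add(-53140, Function('A')(Function('m')(-12))), Rational(1, 2)) = Pow(Add(-53140, Mul(I, Pow(165, Rational(1, 2)))), Rational(1, 2))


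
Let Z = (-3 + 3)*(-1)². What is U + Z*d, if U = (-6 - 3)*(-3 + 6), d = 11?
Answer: -27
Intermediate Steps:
Z = 0 (Z = 0*1 = 0)
U = -27 (U = -9*3 = -27)
U + Z*d = -27 + 0*11 = -27 + 0 = -27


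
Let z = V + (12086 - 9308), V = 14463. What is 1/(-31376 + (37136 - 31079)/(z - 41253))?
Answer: -2668/83711841 ≈ -3.1871e-5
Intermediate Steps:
z = 17241 (z = 14463 + (12086 - 9308) = 14463 + 2778 = 17241)
1/(-31376 + (37136 - 31079)/(z - 41253)) = 1/(-31376 + (37136 - 31079)/(17241 - 41253)) = 1/(-31376 + 6057/(-24012)) = 1/(-31376 + 6057*(-1/24012)) = 1/(-31376 - 673/2668) = 1/(-83711841/2668) = -2668/83711841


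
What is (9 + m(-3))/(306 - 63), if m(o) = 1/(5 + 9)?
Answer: 127/3402 ≈ 0.037331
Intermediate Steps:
m(o) = 1/14
(9 + m(-3))/(306 - 63) = (9 + 1/14)/(306 - 63) = (127/14)/243 = (127/14)*(1/243) = 127/3402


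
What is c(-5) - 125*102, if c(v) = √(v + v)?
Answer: -12750 + I*√10 ≈ -12750.0 + 3.1623*I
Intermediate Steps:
c(v) = √2*√v (c(v) = √(2*v) = √2*√v)
c(-5) - 125*102 = √2*√(-5) - 125*102 = √2*(I*√5) - 12750 = I*√10 - 12750 = -12750 + I*√10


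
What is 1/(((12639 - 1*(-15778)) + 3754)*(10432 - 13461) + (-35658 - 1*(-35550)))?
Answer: -1/97446067 ≈ -1.0262e-8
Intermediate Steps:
1/(((12639 - 1*(-15778)) + 3754)*(10432 - 13461) + (-35658 - 1*(-35550))) = 1/(((12639 + 15778) + 3754)*(-3029) + (-35658 + 35550)) = 1/((28417 + 3754)*(-3029) - 108) = 1/(32171*(-3029) - 108) = 1/(-97445959 - 108) = 1/(-97446067) = -1/97446067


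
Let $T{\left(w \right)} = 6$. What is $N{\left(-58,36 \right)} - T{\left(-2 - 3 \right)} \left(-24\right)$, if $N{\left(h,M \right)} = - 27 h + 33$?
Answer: $1743$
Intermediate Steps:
$N{\left(h,M \right)} = 33 - 27 h$
$N{\left(-58,36 \right)} - T{\left(-2 - 3 \right)} \left(-24\right) = \left(33 - -1566\right) - 6 \left(-24\right) = \left(33 + 1566\right) - -144 = 1599 + 144 = 1743$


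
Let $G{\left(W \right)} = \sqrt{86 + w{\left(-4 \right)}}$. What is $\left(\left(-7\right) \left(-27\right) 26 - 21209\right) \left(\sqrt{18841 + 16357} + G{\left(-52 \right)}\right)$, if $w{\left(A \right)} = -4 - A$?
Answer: $- 16295 \sqrt{86} - 16295 \sqrt{35198} \approx -3.2082 \cdot 10^{6}$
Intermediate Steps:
$G{\left(W \right)} = \sqrt{86}$ ($G{\left(W \right)} = \sqrt{86 - 0} = \sqrt{86 + \left(-4 + 4\right)} = \sqrt{86 + 0} = \sqrt{86}$)
$\left(\left(-7\right) \left(-27\right) 26 - 21209\right) \left(\sqrt{18841 + 16357} + G{\left(-52 \right)}\right) = \left(\left(-7\right) \left(-27\right) 26 - 21209\right) \left(\sqrt{18841 + 16357} + \sqrt{86}\right) = \left(189 \cdot 26 - 21209\right) \left(\sqrt{35198} + \sqrt{86}\right) = \left(4914 - 21209\right) \left(\sqrt{86} + \sqrt{35198}\right) = - 16295 \left(\sqrt{86} + \sqrt{35198}\right) = - 16295 \sqrt{86} - 16295 \sqrt{35198}$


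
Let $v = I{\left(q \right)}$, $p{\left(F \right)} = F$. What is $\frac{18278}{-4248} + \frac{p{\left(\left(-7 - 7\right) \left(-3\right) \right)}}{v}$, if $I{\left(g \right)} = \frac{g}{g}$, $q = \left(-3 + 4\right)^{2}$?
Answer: $\frac{80069}{2124} \approx 37.697$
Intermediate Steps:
$q = 1$ ($q = 1^{2} = 1$)
$I{\left(g \right)} = 1$
$v = 1$
$\frac{18278}{-4248} + \frac{p{\left(\left(-7 - 7\right) \left(-3\right) \right)}}{v} = \frac{18278}{-4248} + \frac{\left(-7 - 7\right) \left(-3\right)}{1} = 18278 \left(- \frac{1}{4248}\right) + \left(-14\right) \left(-3\right) 1 = - \frac{9139}{2124} + 42 \cdot 1 = - \frac{9139}{2124} + 42 = \frac{80069}{2124}$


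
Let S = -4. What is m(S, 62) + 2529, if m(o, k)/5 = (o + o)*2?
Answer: 2449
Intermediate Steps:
m(o, k) = 20*o (m(o, k) = 5*((o + o)*2) = 5*((2*o)*2) = 5*(4*o) = 20*o)
m(S, 62) + 2529 = 20*(-4) + 2529 = -80 + 2529 = 2449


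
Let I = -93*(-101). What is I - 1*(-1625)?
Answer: 11018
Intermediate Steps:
I = 9393
I - 1*(-1625) = 9393 - 1*(-1625) = 9393 + 1625 = 11018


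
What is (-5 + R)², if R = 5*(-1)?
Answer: 100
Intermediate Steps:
R = -5
(-5 + R)² = (-5 - 5)² = (-10)² = 100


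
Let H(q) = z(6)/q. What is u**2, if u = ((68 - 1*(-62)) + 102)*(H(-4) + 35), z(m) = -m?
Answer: 71707024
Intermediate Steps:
H(q) = -6/q (H(q) = (-1*6)/q = -6/q)
u = 8468 (u = ((68 - 1*(-62)) + 102)*(-6/(-4) + 35) = ((68 + 62) + 102)*(-6*(-1/4) + 35) = (130 + 102)*(3/2 + 35) = 232*(73/2) = 8468)
u**2 = 8468**2 = 71707024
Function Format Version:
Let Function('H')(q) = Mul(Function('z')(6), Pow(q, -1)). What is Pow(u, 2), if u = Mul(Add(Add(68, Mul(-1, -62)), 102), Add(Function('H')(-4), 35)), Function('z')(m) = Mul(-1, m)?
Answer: 71707024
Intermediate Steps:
Function('H')(q) = Mul(-6, Pow(q, -1)) (Function('H')(q) = Mul(Mul(-1, 6), Pow(q, -1)) = Mul(-6, Pow(q, -1)))
u = 8468 (u = Mul(Add(Add(68, Mul(-1, -62)), 102), Add(Mul(-6, Pow(-4, -1)), 35)) = Mul(Add(Add(68, 62), 102), Add(Mul(-6, Rational(-1, 4)), 35)) = Mul(Add(130, 102), Add(Rational(3, 2), 35)) = Mul(232, Rational(73, 2)) = 8468)
Pow(u, 2) = Pow(8468, 2) = 71707024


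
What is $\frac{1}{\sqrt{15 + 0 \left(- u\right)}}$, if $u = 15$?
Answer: $\frac{\sqrt{15}}{15} \approx 0.2582$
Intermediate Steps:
$\frac{1}{\sqrt{15 + 0 \left(- u\right)}} = \frac{1}{\sqrt{15 + 0 \left(\left(-1\right) 15\right)}} = \frac{1}{\sqrt{15 + 0 \left(-15\right)}} = \frac{1}{\sqrt{15 + 0}} = \frac{1}{\sqrt{15}} = \frac{\sqrt{15}}{15}$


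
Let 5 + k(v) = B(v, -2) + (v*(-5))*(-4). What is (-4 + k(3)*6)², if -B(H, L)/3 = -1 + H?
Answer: 84100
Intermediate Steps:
B(H, L) = 3 - 3*H (B(H, L) = -3*(-1 + H) = 3 - 3*H)
k(v) = -2 + 17*v (k(v) = -5 + ((3 - 3*v) + (v*(-5))*(-4)) = -5 + ((3 - 3*v) - 5*v*(-4)) = -5 + ((3 - 3*v) + 20*v) = -5 + (3 + 17*v) = -2 + 17*v)
(-4 + k(3)*6)² = (-4 + (-2 + 17*3)*6)² = (-4 + (-2 + 51)*6)² = (-4 + 49*6)² = (-4 + 294)² = 290² = 84100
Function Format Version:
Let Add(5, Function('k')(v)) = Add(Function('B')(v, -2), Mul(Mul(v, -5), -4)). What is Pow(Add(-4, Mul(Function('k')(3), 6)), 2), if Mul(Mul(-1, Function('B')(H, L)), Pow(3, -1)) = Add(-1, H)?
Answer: 84100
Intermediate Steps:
Function('B')(H, L) = Add(3, Mul(-3, H)) (Function('B')(H, L) = Mul(-3, Add(-1, H)) = Add(3, Mul(-3, H)))
Function('k')(v) = Add(-2, Mul(17, v)) (Function('k')(v) = Add(-5, Add(Add(3, Mul(-3, v)), Mul(Mul(v, -5), -4))) = Add(-5, Add(Add(3, Mul(-3, v)), Mul(Mul(-5, v), -4))) = Add(-5, Add(Add(3, Mul(-3, v)), Mul(20, v))) = Add(-5, Add(3, Mul(17, v))) = Add(-2, Mul(17, v)))
Pow(Add(-4, Mul(Function('k')(3), 6)), 2) = Pow(Add(-4, Mul(Add(-2, Mul(17, 3)), 6)), 2) = Pow(Add(-4, Mul(Add(-2, 51), 6)), 2) = Pow(Add(-4, Mul(49, 6)), 2) = Pow(Add(-4, 294), 2) = Pow(290, 2) = 84100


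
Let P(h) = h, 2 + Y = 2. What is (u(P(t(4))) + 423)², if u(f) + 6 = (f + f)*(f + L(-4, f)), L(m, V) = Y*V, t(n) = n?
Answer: 201601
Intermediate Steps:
Y = 0 (Y = -2 + 2 = 0)
L(m, V) = 0 (L(m, V) = 0*V = 0)
u(f) = -6 + 2*f² (u(f) = -6 + (f + f)*(f + 0) = -6 + (2*f)*f = -6 + 2*f²)
(u(P(t(4))) + 423)² = ((-6 + 2*4²) + 423)² = ((-6 + 2*16) + 423)² = ((-6 + 32) + 423)² = (26 + 423)² = 449² = 201601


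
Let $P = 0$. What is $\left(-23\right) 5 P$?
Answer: $0$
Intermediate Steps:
$\left(-23\right) 5 P = \left(-23\right) 5 \cdot 0 = \left(-115\right) 0 = 0$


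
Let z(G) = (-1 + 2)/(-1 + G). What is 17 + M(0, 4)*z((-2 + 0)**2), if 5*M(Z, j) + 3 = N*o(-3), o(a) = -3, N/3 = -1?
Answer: 87/5 ≈ 17.400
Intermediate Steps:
N = -3 (N = 3*(-1) = -3)
M(Z, j) = 6/5 (M(Z, j) = -3/5 + (-3*(-3))/5 = -3/5 + (1/5)*9 = -3/5 + 9/5 = 6/5)
z(G) = 1/(-1 + G)
17 + M(0, 4)*z((-2 + 0)**2) = 17 + 6/(5*(-1 + (-2 + 0)**2)) = 17 + 6/(5*(-1 + (-2)**2)) = 17 + 6/(5*(-1 + 4)) = 17 + (6/5)/3 = 17 + (6/5)*(1/3) = 17 + 2/5 = 87/5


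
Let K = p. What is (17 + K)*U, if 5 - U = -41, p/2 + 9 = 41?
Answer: 3726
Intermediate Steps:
p = 64 (p = -18 + 2*41 = -18 + 82 = 64)
K = 64
U = 46 (U = 5 - 1*(-41) = 5 + 41 = 46)
(17 + K)*U = (17 + 64)*46 = 81*46 = 3726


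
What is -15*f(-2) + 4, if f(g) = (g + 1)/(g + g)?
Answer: 1/4 ≈ 0.25000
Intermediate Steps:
f(g) = (1 + g)/(2*g) (f(g) = (1 + g)/((2*g)) = (1 + g)*(1/(2*g)) = (1 + g)/(2*g))
-15*f(-2) + 4 = -15*(1 - 2)/(2*(-2)) + 4 = -15*(-1)*(-1)/(2*2) + 4 = -15*1/4 + 4 = -15/4 + 4 = 1/4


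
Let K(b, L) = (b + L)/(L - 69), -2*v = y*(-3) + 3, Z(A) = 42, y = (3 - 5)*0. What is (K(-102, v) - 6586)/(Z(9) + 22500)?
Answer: -309473/1059474 ≈ -0.29210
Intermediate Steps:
y = 0 (y = -2*0 = 0)
v = -3/2 (v = -(0*(-3) + 3)/2 = -(0 + 3)/2 = -1/2*3 = -3/2 ≈ -1.5000)
K(b, L) = (L + b)/(-69 + L)
(K(-102, v) - 6586)/(Z(9) + 22500) = ((-3/2 - 102)/(-69 - 3/2) - 6586)/(42 + 22500) = (-207/2/(-141/2) - 6586)/22542 = (-2/141*(-207/2) - 6586)*(1/22542) = (69/47 - 6586)*(1/22542) = -309473/47*1/22542 = -309473/1059474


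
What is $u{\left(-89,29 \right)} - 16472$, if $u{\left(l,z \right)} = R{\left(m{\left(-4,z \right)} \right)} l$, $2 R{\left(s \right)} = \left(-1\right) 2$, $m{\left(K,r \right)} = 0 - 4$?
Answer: $-16383$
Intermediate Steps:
$m{\left(K,r \right)} = -4$ ($m{\left(K,r \right)} = 0 - 4 = -4$)
$R{\left(s \right)} = -1$ ($R{\left(s \right)} = \frac{\left(-1\right) 2}{2} = \frac{1}{2} \left(-2\right) = -1$)
$u{\left(l,z \right)} = - l$
$u{\left(-89,29 \right)} - 16472 = \left(-1\right) \left(-89\right) - 16472 = 89 - 16472 = -16383$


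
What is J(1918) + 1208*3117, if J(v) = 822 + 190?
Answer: 3766348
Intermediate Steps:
J(v) = 1012
J(1918) + 1208*3117 = 1012 + 1208*3117 = 1012 + 3765336 = 3766348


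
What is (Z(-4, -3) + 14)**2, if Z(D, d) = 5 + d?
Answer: 256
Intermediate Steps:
(Z(-4, -3) + 14)**2 = ((5 - 3) + 14)**2 = (2 + 14)**2 = 16**2 = 256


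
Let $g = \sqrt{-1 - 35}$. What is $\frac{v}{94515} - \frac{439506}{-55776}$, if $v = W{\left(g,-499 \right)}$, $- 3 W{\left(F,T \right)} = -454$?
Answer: $\frac{20774175179}{2635834320} \approx 7.8814$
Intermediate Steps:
$g = 6 i$ ($g = \sqrt{-36} = 6 i \approx 6.0 i$)
$W{\left(F,T \right)} = \frac{454}{3}$ ($W{\left(F,T \right)} = \left(- \frac{1}{3}\right) \left(-454\right) = \frac{454}{3}$)
$v = \frac{454}{3} \approx 151.33$
$\frac{v}{94515} - \frac{439506}{-55776} = \frac{454}{3 \cdot 94515} - \frac{439506}{-55776} = \frac{454}{3} \cdot \frac{1}{94515} - - \frac{73251}{9296} = \frac{454}{283545} + \frac{73251}{9296} = \frac{20774175179}{2635834320}$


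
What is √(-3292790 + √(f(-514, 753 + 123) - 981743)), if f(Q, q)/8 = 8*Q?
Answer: √(-3292790 + I*√1014639) ≈ 0.278 + 1814.6*I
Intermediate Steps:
f(Q, q) = 64*Q (f(Q, q) = 8*(8*Q) = 64*Q)
√(-3292790 + √(f(-514, 753 + 123) - 981743)) = √(-3292790 + √(64*(-514) - 981743)) = √(-3292790 + √(-32896 - 981743)) = √(-3292790 + √(-1014639)) = √(-3292790 + I*√1014639)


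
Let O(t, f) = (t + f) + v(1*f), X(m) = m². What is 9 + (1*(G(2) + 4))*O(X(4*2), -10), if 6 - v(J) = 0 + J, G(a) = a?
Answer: 429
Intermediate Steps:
v(J) = 6 - J (v(J) = 6 - (0 + J) = 6 - J)
O(t, f) = 6 + t (O(t, f) = (t + f) + (6 - f) = (f + t) + (6 - f) = 6 + t)
9 + (1*(G(2) + 4))*O(X(4*2), -10) = 9 + (1*(2 + 4))*(6 + (4*2)²) = 9 + (1*6)*(6 + 8²) = 9 + 6*(6 + 64) = 9 + 6*70 = 9 + 420 = 429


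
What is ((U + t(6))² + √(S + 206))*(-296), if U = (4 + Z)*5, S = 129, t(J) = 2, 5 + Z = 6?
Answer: -215784 - 296*√335 ≈ -2.2120e+5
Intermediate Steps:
Z = 1 (Z = -5 + 6 = 1)
U = 25 (U = (4 + 1)*5 = 5*5 = 25)
((U + t(6))² + √(S + 206))*(-296) = ((25 + 2)² + √(129 + 206))*(-296) = (27² + √335)*(-296) = (729 + √335)*(-296) = -215784 - 296*√335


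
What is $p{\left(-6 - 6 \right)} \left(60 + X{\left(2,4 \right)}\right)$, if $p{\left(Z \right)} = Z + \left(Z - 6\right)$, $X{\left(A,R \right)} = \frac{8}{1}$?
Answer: $-2040$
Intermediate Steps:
$X{\left(A,R \right)} = 8$ ($X{\left(A,R \right)} = 8 \cdot 1 = 8$)
$p{\left(Z \right)} = -6 + 2 Z$ ($p{\left(Z \right)} = Z + \left(Z - 6\right) = Z + \left(-6 + Z\right) = -6 + 2 Z$)
$p{\left(-6 - 6 \right)} \left(60 + X{\left(2,4 \right)}\right) = \left(-6 + 2 \left(-6 - 6\right)\right) \left(60 + 8\right) = \left(-6 + 2 \left(-12\right)\right) 68 = \left(-6 - 24\right) 68 = \left(-30\right) 68 = -2040$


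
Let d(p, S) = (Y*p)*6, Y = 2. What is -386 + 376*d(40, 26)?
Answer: 180094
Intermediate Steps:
d(p, S) = 12*p (d(p, S) = (2*p)*6 = 12*p)
-386 + 376*d(40, 26) = -386 + 376*(12*40) = -386 + 376*480 = -386 + 180480 = 180094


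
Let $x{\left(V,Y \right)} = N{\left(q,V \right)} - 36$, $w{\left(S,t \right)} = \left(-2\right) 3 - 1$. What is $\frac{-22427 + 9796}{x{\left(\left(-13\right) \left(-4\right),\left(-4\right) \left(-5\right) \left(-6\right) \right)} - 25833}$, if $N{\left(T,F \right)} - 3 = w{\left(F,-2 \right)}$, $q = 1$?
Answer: $\frac{12631}{25873} \approx 0.48819$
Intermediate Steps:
$w{\left(S,t \right)} = -7$ ($w{\left(S,t \right)} = -6 - 1 = -7$)
$N{\left(T,F \right)} = -4$ ($N{\left(T,F \right)} = 3 - 7 = -4$)
$x{\left(V,Y \right)} = -40$ ($x{\left(V,Y \right)} = -4 - 36 = -40$)
$\frac{-22427 + 9796}{x{\left(\left(-13\right) \left(-4\right),\left(-4\right) \left(-5\right) \left(-6\right) \right)} - 25833} = \frac{-22427 + 9796}{-40 - 25833} = - \frac{12631}{-25873} = \left(-12631\right) \left(- \frac{1}{25873}\right) = \frac{12631}{25873}$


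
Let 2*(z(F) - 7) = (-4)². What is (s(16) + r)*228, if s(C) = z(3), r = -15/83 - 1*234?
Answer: -4147776/83 ≈ -49973.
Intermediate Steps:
r = -19437/83 (r = -15*1/83 - 234 = -15/83 - 234 = -19437/83 ≈ -234.18)
z(F) = 15 (z(F) = 7 + (½)*(-4)² = 7 + (½)*16 = 7 + 8 = 15)
s(C) = 15
(s(16) + r)*228 = (15 - 19437/83)*228 = -18192/83*228 = -4147776/83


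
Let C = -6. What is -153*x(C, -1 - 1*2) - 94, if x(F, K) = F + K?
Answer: 1283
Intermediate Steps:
-153*x(C, -1 - 1*2) - 94 = -153*(-6 + (-1 - 1*2)) - 94 = -153*(-6 + (-1 - 2)) - 94 = -153*(-6 - 3) - 94 = -153*(-9) - 94 = 1377 - 94 = 1283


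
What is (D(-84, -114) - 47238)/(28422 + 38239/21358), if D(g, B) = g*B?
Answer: -804384996/607075315 ≈ -1.3250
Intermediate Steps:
D(g, B) = B*g
(D(-84, -114) - 47238)/(28422 + 38239/21358) = (-114*(-84) - 47238)/(28422 + 38239/21358) = (9576 - 47238)/(28422 + 38239*(1/21358)) = -37662/(28422 + 38239/21358) = -37662/607075315/21358 = -37662*21358/607075315 = -804384996/607075315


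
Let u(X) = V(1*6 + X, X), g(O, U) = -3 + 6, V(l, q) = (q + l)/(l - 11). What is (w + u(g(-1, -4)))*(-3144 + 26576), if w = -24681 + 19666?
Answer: -117652072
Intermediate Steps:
w = -5015
V(l, q) = (l + q)/(-11 + l)
g(O, U) = 3
u(X) = (6 + 2*X)/(-5 + X) (u(X) = ((1*6 + X) + X)/(-11 + (1*6 + X)) = ((6 + X) + X)/(-11 + (6 + X)) = (6 + 2*X)/(-5 + X))
(w + u(g(-1, -4)))*(-3144 + 26576) = (-5015 + 2*(3 + 3)/(-5 + 3))*(-3144 + 26576) = (-5015 + 2*6/(-2))*23432 = (-5015 + 2*(-1/2)*6)*23432 = (-5015 - 6)*23432 = -5021*23432 = -117652072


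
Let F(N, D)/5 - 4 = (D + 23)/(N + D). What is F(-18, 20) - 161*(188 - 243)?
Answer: 17965/2 ≈ 8982.5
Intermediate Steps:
F(N, D) = 20 + 5*(23 + D)/(D + N) (F(N, D) = 20 + 5*((D + 23)/(N + D)) = 20 + 5*((23 + D)/(D + N)) = 20 + 5*(23 + D)/(D + N))
F(-18, 20) - 161*(188 - 243) = 5*(23 + 4*(-18) + 5*20)/(20 - 18) - 161*(188 - 243) = 5*(23 - 72 + 100)/2 - 161*(-55) = 5*(½)*51 + 8855 = 255/2 + 8855 = 17965/2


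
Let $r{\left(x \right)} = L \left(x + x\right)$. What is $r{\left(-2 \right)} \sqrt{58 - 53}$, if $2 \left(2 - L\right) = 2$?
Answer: $- 4 \sqrt{5} \approx -8.9443$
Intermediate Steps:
$L = 1$ ($L = 2 - 1 = 1$)
$r{\left(x \right)} = 2 x$ ($r{\left(x \right)} = 1 \left(x + x\right) = 1 \cdot 2 x = 2 x$)
$r{\left(-2 \right)} \sqrt{58 - 53} = 2 \left(-2\right) \sqrt{58 - 53} = - 4 \sqrt{5}$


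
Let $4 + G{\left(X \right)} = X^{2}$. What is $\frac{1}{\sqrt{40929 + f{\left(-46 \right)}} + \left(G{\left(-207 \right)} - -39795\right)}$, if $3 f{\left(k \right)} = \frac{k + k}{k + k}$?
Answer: $\frac{61980}{5121996503} - \frac{\sqrt{92091}}{10243993006} \approx 1.2071 \cdot 10^{-5}$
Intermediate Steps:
$f{\left(k \right)} = \frac{1}{3}$ ($f{\left(k \right)} = \frac{\left(k + k\right) \frac{1}{k + k}}{3} = \frac{2 k \frac{1}{2 k}}{3} = \frac{1}{3} \cdot 1 = \frac{1}{3}$)
$G{\left(X \right)} = -4 + X^{2}$
$\frac{1}{\sqrt{40929 + f{\left(-46 \right)}} + \left(G{\left(-207 \right)} - -39795\right)} = \frac{1}{\sqrt{40929 + \frac{1}{3}} - \left(-39791 - 42849\right)} = \frac{1}{\sqrt{\frac{122788}{3}} + \left(\left(-4 + 42849\right) + 39795\right)} = \frac{1}{\frac{2 \sqrt{92091}}{3} + \left(42845 + 39795\right)} = \frac{1}{\frac{2 \sqrt{92091}}{3} + 82640} = \frac{1}{82640 + \frac{2 \sqrt{92091}}{3}}$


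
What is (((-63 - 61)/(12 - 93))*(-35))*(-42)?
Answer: 60760/27 ≈ 2250.4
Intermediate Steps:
(((-63 - 61)/(12 - 93))*(-35))*(-42) = (-124/(-81)*(-35))*(-42) = (-124*(-1/81)*(-35))*(-42) = ((124/81)*(-35))*(-42) = -4340/81*(-42) = 60760/27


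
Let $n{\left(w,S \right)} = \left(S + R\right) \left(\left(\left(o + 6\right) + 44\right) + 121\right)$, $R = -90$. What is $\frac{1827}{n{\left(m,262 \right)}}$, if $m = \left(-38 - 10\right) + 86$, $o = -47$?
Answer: $\frac{1827}{21328} \approx 0.085662$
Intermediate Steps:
$m = 38$ ($m = -48 + 86 = 38$)
$n{\left(w,S \right)} = -11160 + 124 S$ ($n{\left(w,S \right)} = \left(S - 90\right) \left(\left(\left(-47 + 6\right) + 44\right) + 121\right) = \left(-90 + S\right) \left(\left(-41 + 44\right) + 121\right) = \left(-90 + S\right) \left(3 + 121\right) = \left(-90 + S\right) 124 = -11160 + 124 S$)
$\frac{1827}{n{\left(m,262 \right)}} = \frac{1827}{-11160 + 124 \cdot 262} = \frac{1827}{-11160 + 32488} = \frac{1827}{21328}$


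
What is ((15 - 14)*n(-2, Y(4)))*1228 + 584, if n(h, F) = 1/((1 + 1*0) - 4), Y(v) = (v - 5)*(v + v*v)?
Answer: 524/3 ≈ 174.67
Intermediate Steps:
Y(v) = (-5 + v)*(v + v²)
n(h, F) = -⅓ (n(h, F) = 1/((1 + 0) - 4) = 1/(1 - 4) = 1/(-3) = -⅓)
((15 - 14)*n(-2, Y(4)))*1228 + 584 = ((15 - 14)*(-⅓))*1228 + 584 = (1*(-⅓))*1228 + 584 = -⅓*1228 + 584 = -1228/3 + 584 = 524/3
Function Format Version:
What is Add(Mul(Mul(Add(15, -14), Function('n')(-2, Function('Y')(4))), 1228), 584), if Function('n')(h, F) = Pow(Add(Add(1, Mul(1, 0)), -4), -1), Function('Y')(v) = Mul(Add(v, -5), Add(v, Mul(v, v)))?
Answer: Rational(524, 3) ≈ 174.67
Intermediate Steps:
Function('Y')(v) = Mul(Add(-5, v), Add(v, Pow(v, 2)))
Function('n')(h, F) = Rational(-1, 3) (Function('n')(h, F) = Pow(Add(Add(1, 0), -4), -1) = Pow(Add(1, -4), -1) = Pow(-3, -1) = Rational(-1, 3))
Add(Mul(Mul(Add(15, -14), Function('n')(-2, Function('Y')(4))), 1228), 584) = Add(Mul(Mul(Add(15, -14), Rational(-1, 3)), 1228), 584) = Add(Mul(Mul(1, Rational(-1, 3)), 1228), 584) = Add(Mul(Rational(-1, 3), 1228), 584) = Add(Rational(-1228, 3), 584) = Rational(524, 3)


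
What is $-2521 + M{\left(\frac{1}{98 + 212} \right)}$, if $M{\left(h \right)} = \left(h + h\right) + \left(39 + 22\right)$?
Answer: $- \frac{381299}{155} \approx -2460.0$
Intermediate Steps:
$M{\left(h \right)} = 61 + 2 h$ ($M{\left(h \right)} = 2 h + 61 = 61 + 2 h$)
$-2521 + M{\left(\frac{1}{98 + 212} \right)} = -2521 + \left(61 + \frac{2}{98 + 212}\right) = -2521 + \left(61 + \frac{2}{310}\right) = -2521 + \left(61 + 2 \cdot \frac{1}{310}\right) = -2521 + \left(61 + \frac{1}{155}\right) = -2521 + \frac{9456}{155} = - \frac{381299}{155}$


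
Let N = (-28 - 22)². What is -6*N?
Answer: -15000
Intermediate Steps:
N = 2500 (N = (-50)² = 2500)
-6*N = -6*2500 = -15000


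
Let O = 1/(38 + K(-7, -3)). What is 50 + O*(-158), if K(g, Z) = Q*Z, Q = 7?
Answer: 692/17 ≈ 40.706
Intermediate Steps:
K(g, Z) = 7*Z
O = 1/17 (O = 1/(38 + 7*(-3)) = 1/(38 - 21) = 1/17 ≈ 0.058824)
50 + O*(-158) = 50 + (1/17)*(-158) = 50 - 158/17 = 692/17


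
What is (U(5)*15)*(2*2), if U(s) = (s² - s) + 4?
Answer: 1440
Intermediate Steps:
U(s) = 4 + s² - s
(U(5)*15)*(2*2) = ((4 + 5² - 1*5)*15)*(2*2) = ((4 + 25 - 5)*15)*4 = (24*15)*4 = 360*4 = 1440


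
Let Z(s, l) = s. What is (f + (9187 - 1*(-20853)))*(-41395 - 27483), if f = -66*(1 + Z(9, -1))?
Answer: -2023635640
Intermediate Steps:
f = -660 (f = -66*(1 + 9) = -66*10 = -660)
(f + (9187 - 1*(-20853)))*(-41395 - 27483) = (-660 + (9187 - 1*(-20853)))*(-41395 - 27483) = (-660 + (9187 + 20853))*(-68878) = (-660 + 30040)*(-68878) = 29380*(-68878) = -2023635640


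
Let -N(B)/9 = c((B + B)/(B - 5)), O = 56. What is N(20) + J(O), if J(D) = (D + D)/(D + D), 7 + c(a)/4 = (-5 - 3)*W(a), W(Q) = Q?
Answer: 1021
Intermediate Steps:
c(a) = -28 - 32*a (c(a) = -28 + 4*((-5 - 3)*a) = -28 + 4*(-8*a) = -28 - 32*a)
N(B) = 252 + 576*B/(-5 + B) (N(B) = -9*(-28 - 32*(B + B)/(B - 5)) = -9*(-28 - 32*2*B/(-5 + B)) = -9*(-28 - 64*B/(-5 + B)) = 252 + 576*B/(-5 + B))
J(D) = 1 (J(D) = (2*D)/((2*D)) = (2*D)*(1/(2*D)) = 1)
N(20) + J(O) = 36*(-35 + 23*20)/(-5 + 20) + 1 = 36*(-35 + 460)/15 + 1 = 36*(1/15)*425 + 1 = 1020 + 1 = 1021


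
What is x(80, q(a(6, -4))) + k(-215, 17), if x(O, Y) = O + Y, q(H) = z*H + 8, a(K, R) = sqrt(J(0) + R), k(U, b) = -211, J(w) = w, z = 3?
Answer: -123 + 6*I ≈ -123.0 + 6.0*I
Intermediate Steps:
a(K, R) = sqrt(R) (a(K, R) = sqrt(0 + R) = sqrt(R))
q(H) = 8 + 3*H (q(H) = 3*H + 8 = 8 + 3*H)
x(80, q(a(6, -4))) + k(-215, 17) = (80 + (8 + 3*sqrt(-4))) - 211 = (80 + (8 + 3*(2*I))) - 211 = (80 + (8 + 6*I)) - 211 = (88 + 6*I) - 211 = -123 + 6*I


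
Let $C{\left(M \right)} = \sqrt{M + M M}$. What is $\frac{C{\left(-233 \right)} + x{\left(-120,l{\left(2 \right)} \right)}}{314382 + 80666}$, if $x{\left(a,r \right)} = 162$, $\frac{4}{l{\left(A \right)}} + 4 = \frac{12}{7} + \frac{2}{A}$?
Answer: $\frac{81}{197524} + \frac{\sqrt{13514}}{197524} \approx 0.00099861$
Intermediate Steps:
$l{\left(A \right)} = \frac{4}{- \frac{16}{7} + \frac{2}{A}}$ ($l{\left(A \right)} = \frac{4}{-4 + \left(\frac{12}{7} + \frac{2}{A}\right)} = \frac{4}{- \frac{16}{7} + \frac{2}{A}}$)
$C{\left(M \right)} = \sqrt{M + M^{2}}$
$\frac{C{\left(-233 \right)} + x{\left(-120,l{\left(2 \right)} \right)}}{314382 + 80666} = \frac{\sqrt{- 233 \left(1 - 233\right)} + 162}{314382 + 80666} = \frac{\sqrt{\left(-233\right) \left(-232\right)} + 162}{395048} = \left(\sqrt{54056} + 162\right) \frac{1}{395048} = \left(2 \sqrt{13514} + 162\right) \frac{1}{395048} = \left(162 + 2 \sqrt{13514}\right) \frac{1}{395048} = \frac{81}{197524} + \frac{\sqrt{13514}}{197524}$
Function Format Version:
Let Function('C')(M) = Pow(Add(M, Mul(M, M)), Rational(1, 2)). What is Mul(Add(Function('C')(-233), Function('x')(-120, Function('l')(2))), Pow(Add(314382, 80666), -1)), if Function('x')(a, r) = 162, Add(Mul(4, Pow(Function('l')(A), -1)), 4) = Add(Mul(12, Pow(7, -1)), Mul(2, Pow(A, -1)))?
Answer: Add(Rational(81, 197524), Mul(Rational(1, 197524), Pow(13514, Rational(1, 2)))) ≈ 0.00099861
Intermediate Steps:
Function('l')(A) = Mul(4, Pow(Add(Rational(-16, 7), Mul(2, Pow(A, -1))), -1)) (Function('l')(A) = Mul(4, Pow(Add(-4, Add(Mul(12, Pow(7, -1)), Mul(2, Pow(A, -1)))), -1)) = Mul(4, Pow(Add(-4, Add(Mul(12, Rational(1, 7)), Mul(2, Pow(A, -1)))), -1)) = Mul(4, Pow(Add(-4, Add(Rational(12, 7), Mul(2, Pow(A, -1)))), -1)) = Mul(4, Pow(Add(Rational(-16, 7), Mul(2, Pow(A, -1))), -1)))
Function('C')(M) = Pow(Add(M, Pow(M, 2)), Rational(1, 2))
Mul(Add(Function('C')(-233), Function('x')(-120, Function('l')(2))), Pow(Add(314382, 80666), -1)) = Mul(Add(Pow(Mul(-233, Add(1, -233)), Rational(1, 2)), 162), Pow(Add(314382, 80666), -1)) = Mul(Add(Pow(Mul(-233, -232), Rational(1, 2)), 162), Pow(395048, -1)) = Mul(Add(Pow(54056, Rational(1, 2)), 162), Rational(1, 395048)) = Mul(Add(Mul(2, Pow(13514, Rational(1, 2))), 162), Rational(1, 395048)) = Mul(Add(162, Mul(2, Pow(13514, Rational(1, 2)))), Rational(1, 395048)) = Add(Rational(81, 197524), Mul(Rational(1, 197524), Pow(13514, Rational(1, 2))))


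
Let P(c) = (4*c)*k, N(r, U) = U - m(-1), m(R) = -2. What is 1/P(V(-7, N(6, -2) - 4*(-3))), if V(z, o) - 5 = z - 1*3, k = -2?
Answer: 1/40 ≈ 0.025000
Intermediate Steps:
N(r, U) = 2 + U (N(r, U) = U - 1*(-2) = U + 2 = 2 + U)
V(z, o) = 2 + z (V(z, o) = 5 + (z - 1*3) = 5 + (z - 3) = 5 + (-3 + z) = 2 + z)
P(c) = -8*c (P(c) = (4*c)*(-2) = -8*c)
1/P(V(-7, N(6, -2) - 4*(-3))) = 1/(-8*(2 - 7)) = 1/(-8*(-5)) = 1/40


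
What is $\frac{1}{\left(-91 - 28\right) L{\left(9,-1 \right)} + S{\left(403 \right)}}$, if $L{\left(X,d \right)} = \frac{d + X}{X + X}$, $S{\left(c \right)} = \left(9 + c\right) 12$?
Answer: $\frac{9}{44020} \approx 0.00020445$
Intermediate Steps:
$S{\left(c \right)} = 108 + 12 c$
$L{\left(X,d \right)} = \frac{X + d}{2 X}$
$\frac{1}{\left(-91 - 28\right) L{\left(9,-1 \right)} + S{\left(403 \right)}} = \frac{1}{\left(-91 - 28\right) \frac{9 - 1}{2 \cdot 9} + \left(108 + 12 \cdot 403\right)} = \frac{1}{- 119 \cdot \frac{1}{2} \cdot \frac{1}{9} \cdot 8 + \left(108 + 4836\right)} = \frac{1}{\left(-119\right) \frac{4}{9} + 4944} = \frac{1}{- \frac{476}{9} + 4944} = \frac{1}{\frac{44020}{9}} = \frac{9}{44020}$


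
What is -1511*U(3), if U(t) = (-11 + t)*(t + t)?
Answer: 72528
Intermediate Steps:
U(t) = 2*t*(-11 + t) (U(t) = (-11 + t)*(2*t) = 2*t*(-11 + t))
-1511*U(3) = -3022*3*(-11 + 3) = -3022*3*(-8) = -1511*(-48) = 72528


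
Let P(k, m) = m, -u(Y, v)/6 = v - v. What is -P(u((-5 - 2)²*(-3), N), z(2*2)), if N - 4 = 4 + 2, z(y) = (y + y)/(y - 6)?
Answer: 4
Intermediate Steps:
z(y) = 2*y/(-6 + y) (z(y) = (2*y)/(-6 + y) = 2*y/(-6 + y))
N = 10 (N = 4 + (4 + 2) = 4 + 6 = 10)
u(Y, v) = 0 (u(Y, v) = -6*(v - v) = -6*0 = 0)
-P(u((-5 - 2)²*(-3), N), z(2*2)) = -2*2*2/(-6 + 2*2) = -2*4/(-6 + 4) = -2*4/(-2) = -2*4*(-1)/2 = -1*(-4) = 4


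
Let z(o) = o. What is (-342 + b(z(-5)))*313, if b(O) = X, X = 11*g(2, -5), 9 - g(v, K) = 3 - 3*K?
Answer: -138033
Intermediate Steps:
g(v, K) = 6 + 3*K (g(v, K) = 9 - (3 - 3*K) = 9 + (-3 + 3*K) = 6 + 3*K)
X = -99 (X = 11*(6 + 3*(-5)) = 11*(6 - 15) = 11*(-9) = -99)
b(O) = -99
(-342 + b(z(-5)))*313 = (-342 - 99)*313 = -441*313 = -138033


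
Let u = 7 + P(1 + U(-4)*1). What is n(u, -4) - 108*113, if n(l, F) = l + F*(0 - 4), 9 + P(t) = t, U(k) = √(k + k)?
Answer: -12189 + 2*I*√2 ≈ -12189.0 + 2.8284*I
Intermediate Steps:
U(k) = √2*√k (U(k) = √(2*k) = √2*√k)
P(t) = -9 + t
u = -1 + 2*I*√2 (u = 7 + (-9 + (1 + (√2*√(-4))*1)) = 7 + (-9 + (1 + (√2*(2*I))*1)) = 7 + (-9 + (1 + (2*I*√2)*1)) = 7 + (-9 + (1 + 2*I*√2)) = 7 + (-8 + 2*I*√2) = -1 + 2*I*√2 ≈ -1.0 + 2.8284*I)
n(l, F) = l - 4*F (n(l, F) = l + F*(-4) = l - 4*F)
n(u, -4) - 108*113 = ((-1 + 2*I*√2) - 4*(-4)) - 108*113 = ((-1 + 2*I*√2) + 16) - 12204 = (15 + 2*I*√2) - 12204 = -12189 + 2*I*√2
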